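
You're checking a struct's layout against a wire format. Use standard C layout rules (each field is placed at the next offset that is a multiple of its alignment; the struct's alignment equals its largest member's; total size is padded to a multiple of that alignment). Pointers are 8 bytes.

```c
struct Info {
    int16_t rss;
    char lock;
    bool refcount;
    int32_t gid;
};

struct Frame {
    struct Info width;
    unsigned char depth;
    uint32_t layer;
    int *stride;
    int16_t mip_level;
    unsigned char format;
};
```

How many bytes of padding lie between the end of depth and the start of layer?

Info: 0..2  rss  (2B, 2-aligned); 2..3  lock  (1B, 1-aligned); 3..4  refcount  (1B, 1-aligned); 4..8  gid  (4B, 4-aligned); sizeof = 8, alignof = 4
0..8  width  (8B, 4-aligned)
8..9  depth  (1B, 1-aligned)
9..12  -- padding (3B)
12..16  layer  (4B, 4-aligned)

3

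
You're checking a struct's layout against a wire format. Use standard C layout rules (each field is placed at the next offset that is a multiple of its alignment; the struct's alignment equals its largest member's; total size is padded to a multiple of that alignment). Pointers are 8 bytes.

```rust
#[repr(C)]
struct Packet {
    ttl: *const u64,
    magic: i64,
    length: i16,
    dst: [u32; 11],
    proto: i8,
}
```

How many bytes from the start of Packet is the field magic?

8

@0: ttl [8B, align 8] → 8
@8: magic [8B, align 8] → 16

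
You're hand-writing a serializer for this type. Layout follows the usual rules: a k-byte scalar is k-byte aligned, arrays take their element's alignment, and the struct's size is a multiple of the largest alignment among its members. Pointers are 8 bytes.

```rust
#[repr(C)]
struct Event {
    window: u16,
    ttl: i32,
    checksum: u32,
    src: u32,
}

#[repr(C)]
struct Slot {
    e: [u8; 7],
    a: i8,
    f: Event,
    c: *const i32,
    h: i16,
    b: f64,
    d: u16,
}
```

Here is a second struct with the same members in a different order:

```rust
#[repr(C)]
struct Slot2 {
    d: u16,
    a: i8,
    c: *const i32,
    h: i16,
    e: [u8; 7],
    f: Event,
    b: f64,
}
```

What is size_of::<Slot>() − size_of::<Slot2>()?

Event: @0: window [2B, align 2] → 2; +2 pad (align 4); @4: ttl [4B, align 4] → 8; @8: checksum [4B, align 4] → 12; @12: src [4B, align 4] → 16; size 16, align 4
@0: e [7B, align 1] → 7
@7: a [1B, align 1] → 8
@8: f [16B, align 4] → 24
@24: c [8B, align 8] → 32
@32: h [2B, align 2] → 34
+6 pad (align 8)
@40: b [8B, align 8] → 48
@48: d [2B, align 2] → 50
+6 tail pad (align 8)
size 56, align 8
— Slot2 —
@0: d [2B, align 2] → 2
@2: a [1B, align 1] → 3
+5 pad (align 8)
@8: c [8B, align 8] → 16
@16: h [2B, align 2] → 18
@18: e [7B, align 1] → 25
+3 pad (align 4)
@28: f [16B, align 4] → 44
+4 pad (align 8)
@48: b [8B, align 8] → 56
size 56, align 8
56 − 56 = 0

0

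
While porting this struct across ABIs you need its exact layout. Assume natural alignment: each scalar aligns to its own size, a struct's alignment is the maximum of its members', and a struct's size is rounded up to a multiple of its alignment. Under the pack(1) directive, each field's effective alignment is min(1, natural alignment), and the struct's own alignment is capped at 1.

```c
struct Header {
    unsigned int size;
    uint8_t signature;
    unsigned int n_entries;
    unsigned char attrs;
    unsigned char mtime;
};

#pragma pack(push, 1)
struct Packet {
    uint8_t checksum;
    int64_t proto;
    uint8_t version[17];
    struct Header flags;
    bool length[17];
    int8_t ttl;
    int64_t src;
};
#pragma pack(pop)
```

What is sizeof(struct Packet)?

Header: 0..4  size  (4B, 4-aligned); 4..5  signature  (1B, 1-aligned); 5..8  -- padding (3B); 8..12  n_entries  (4B, 4-aligned); 12..13  attrs  (1B, 1-aligned); 13..14  mtime  (1B, 1-aligned); 14..16  -- tail padding (2B); sizeof = 16, alignof = 4
0..1  checksum  (1B, 1-aligned)
1..9  proto  (8B, 1-aligned)
9..26  version  (17B, 1-aligned)
26..42  flags  (16B, 1-aligned)
42..59  length  (17B, 1-aligned)
59..60  ttl  (1B, 1-aligned)
60..68  src  (8B, 1-aligned)
sizeof = 68, alignof = 1

68 bytes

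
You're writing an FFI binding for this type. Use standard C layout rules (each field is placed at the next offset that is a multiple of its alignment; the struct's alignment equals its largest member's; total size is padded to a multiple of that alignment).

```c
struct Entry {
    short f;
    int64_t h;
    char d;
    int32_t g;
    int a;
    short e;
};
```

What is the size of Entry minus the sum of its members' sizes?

11

f at 0 (size 2, align 2) → ends 2
pad 6 to align 8 for h
h at 8 (size 8, align 8) → ends 16
d at 16 (size 1, align 1) → ends 17
pad 3 to align 4 for g
g at 20 (size 4, align 4) → ends 24
a at 24 (size 4, align 4) → ends 28
e at 28 (size 2, align 2) → ends 30
tail pad 2 to reach multiple of 8
total 32 bytes, alignment 8
data bytes 21, size 32 → padding 11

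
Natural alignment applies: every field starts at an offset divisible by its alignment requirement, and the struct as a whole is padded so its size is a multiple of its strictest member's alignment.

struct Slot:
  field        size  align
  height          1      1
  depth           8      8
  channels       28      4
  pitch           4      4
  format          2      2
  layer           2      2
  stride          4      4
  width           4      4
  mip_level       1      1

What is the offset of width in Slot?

height at 0 (size 1, align 1) → ends 1
pad 7 to align 8 for depth
depth at 8 (size 8, align 8) → ends 16
channels at 16 (size 28, align 4) → ends 44
pitch at 44 (size 4, align 4) → ends 48
format at 48 (size 2, align 2) → ends 50
layer at 50 (size 2, align 2) → ends 52
stride at 52 (size 4, align 4) → ends 56
width at 56 (size 4, align 4) → ends 60

56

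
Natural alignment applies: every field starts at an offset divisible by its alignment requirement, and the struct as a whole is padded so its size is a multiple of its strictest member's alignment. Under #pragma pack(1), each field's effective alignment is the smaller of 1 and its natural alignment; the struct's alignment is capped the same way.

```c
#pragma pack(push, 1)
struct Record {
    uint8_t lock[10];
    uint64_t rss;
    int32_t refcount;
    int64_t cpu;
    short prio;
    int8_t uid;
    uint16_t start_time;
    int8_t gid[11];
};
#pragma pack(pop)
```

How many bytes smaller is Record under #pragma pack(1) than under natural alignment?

natural layout:
  lock at 0 (size 10, align 1) → ends 10
  pad 6 to align 8 for rss
  rss at 16 (size 8, align 8) → ends 24
  refcount at 24 (size 4, align 4) → ends 28
  pad 4 to align 8 for cpu
  cpu at 32 (size 8, align 8) → ends 40
  prio at 40 (size 2, align 2) → ends 42
  uid at 42 (size 1, align 1) → ends 43
  pad 1 to align 2 for start_time
  start_time at 44 (size 2, align 2) → ends 46
  gid at 46 (size 11, align 1) → ends 57
  tail pad 7 to reach multiple of 8
  total 64 bytes, alignment 8
packed(1) layout:
  lock at 0 (size 10, align 1) → ends 10
  rss at 10 (size 8, align 1) → ends 18
  refcount at 18 (size 4, align 1) → ends 22
  cpu at 22 (size 8, align 1) → ends 30
  prio at 30 (size 2, align 1) → ends 32
  uid at 32 (size 1, align 1) → ends 33
  start_time at 33 (size 2, align 1) → ends 35
  gid at 35 (size 11, align 1) → ends 46
  total 46 bytes, alignment 1
64 − 46 = 18

18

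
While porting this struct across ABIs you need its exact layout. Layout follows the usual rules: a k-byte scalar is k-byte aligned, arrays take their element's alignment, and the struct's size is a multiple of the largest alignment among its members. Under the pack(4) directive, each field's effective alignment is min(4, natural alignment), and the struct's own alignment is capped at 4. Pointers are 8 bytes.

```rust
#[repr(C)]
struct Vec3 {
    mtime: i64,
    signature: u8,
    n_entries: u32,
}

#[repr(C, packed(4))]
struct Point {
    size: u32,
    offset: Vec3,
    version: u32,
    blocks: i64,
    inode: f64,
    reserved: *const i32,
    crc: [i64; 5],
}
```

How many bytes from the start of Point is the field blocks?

24

Vec3: 0..8  mtime  (8B, 8-aligned); 8..9  signature  (1B, 1-aligned); 9..12  -- padding (3B); 12..16  n_entries  (4B, 4-aligned); sizeof = 16, alignof = 8
0..4  size  (4B, 4-aligned)
4..20  offset  (16B, 4-aligned)
20..24  version  (4B, 4-aligned)
24..32  blocks  (8B, 4-aligned)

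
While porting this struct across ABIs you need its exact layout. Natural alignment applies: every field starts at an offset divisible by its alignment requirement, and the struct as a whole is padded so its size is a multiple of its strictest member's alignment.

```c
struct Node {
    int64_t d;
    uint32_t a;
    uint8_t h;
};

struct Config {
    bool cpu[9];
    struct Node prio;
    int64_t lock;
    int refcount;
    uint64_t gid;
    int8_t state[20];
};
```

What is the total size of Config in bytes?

Node: d at 0 (size 8, align 8) → ends 8; a at 8 (size 4, align 4) → ends 12; h at 12 (size 1, align 1) → ends 13; tail pad 3 to reach multiple of 8; total 16 bytes, alignment 8
cpu at 0 (size 9, align 1) → ends 9
pad 7 to align 8 for prio
prio at 16 (size 16, align 8) → ends 32
lock at 32 (size 8, align 8) → ends 40
refcount at 40 (size 4, align 4) → ends 44
pad 4 to align 8 for gid
gid at 48 (size 8, align 8) → ends 56
state at 56 (size 20, align 1) → ends 76
tail pad 4 to reach multiple of 8
total 80 bytes, alignment 8

80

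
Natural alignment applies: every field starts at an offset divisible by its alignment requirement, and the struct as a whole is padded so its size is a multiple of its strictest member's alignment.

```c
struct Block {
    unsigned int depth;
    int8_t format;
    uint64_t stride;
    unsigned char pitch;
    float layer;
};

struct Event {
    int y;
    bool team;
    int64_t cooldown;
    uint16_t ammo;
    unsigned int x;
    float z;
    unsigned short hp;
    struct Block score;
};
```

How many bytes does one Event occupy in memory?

56 bytes

Block: depth at 0 (size 4, align 4) → ends 4; format at 4 (size 1, align 1) → ends 5; pad 3 to align 8 for stride; stride at 8 (size 8, align 8) → ends 16; pitch at 16 (size 1, align 1) → ends 17; pad 3 to align 4 for layer; layer at 20 (size 4, align 4) → ends 24; total 24 bytes, alignment 8
y at 0 (size 4, align 4) → ends 4
team at 4 (size 1, align 1) → ends 5
pad 3 to align 8 for cooldown
cooldown at 8 (size 8, align 8) → ends 16
ammo at 16 (size 2, align 2) → ends 18
pad 2 to align 4 for x
x at 20 (size 4, align 4) → ends 24
z at 24 (size 4, align 4) → ends 28
hp at 28 (size 2, align 2) → ends 30
pad 2 to align 8 for score
score at 32 (size 24, align 8) → ends 56
total 56 bytes, alignment 8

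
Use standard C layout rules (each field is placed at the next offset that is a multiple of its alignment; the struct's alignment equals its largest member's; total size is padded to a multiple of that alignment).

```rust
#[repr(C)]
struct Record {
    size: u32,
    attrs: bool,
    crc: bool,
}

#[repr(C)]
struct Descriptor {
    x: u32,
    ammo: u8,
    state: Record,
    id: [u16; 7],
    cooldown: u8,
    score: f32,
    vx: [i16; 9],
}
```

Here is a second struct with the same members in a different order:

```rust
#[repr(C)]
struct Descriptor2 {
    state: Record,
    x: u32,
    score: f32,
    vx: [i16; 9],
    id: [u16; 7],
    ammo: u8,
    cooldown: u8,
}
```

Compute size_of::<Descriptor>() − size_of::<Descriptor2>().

4

Record: 0..4  size  (4B, 4-aligned); 4..5  attrs  (1B, 1-aligned); 5..6  crc  (1B, 1-aligned); 6..8  -- tail padding (2B); sizeof = 8, alignof = 4
0..4  x  (4B, 4-aligned)
4..5  ammo  (1B, 1-aligned)
5..8  -- padding (3B)
8..16  state  (8B, 4-aligned)
16..30  id  (14B, 2-aligned)
30..31  cooldown  (1B, 1-aligned)
31..32  -- padding (1B)
32..36  score  (4B, 4-aligned)
36..54  vx  (18B, 2-aligned)
54..56  -- tail padding (2B)
sizeof = 56, alignof = 4
— Descriptor2 —
0..8  state  (8B, 4-aligned)
8..12  x  (4B, 4-aligned)
12..16  score  (4B, 4-aligned)
16..34  vx  (18B, 2-aligned)
34..48  id  (14B, 2-aligned)
48..49  ammo  (1B, 1-aligned)
49..50  cooldown  (1B, 1-aligned)
50..52  -- tail padding (2B)
sizeof = 52, alignof = 4
56 − 52 = 4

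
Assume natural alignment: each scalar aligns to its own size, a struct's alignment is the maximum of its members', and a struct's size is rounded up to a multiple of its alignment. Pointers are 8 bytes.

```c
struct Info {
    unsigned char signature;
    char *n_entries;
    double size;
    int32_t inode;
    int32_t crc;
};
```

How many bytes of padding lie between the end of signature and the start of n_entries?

7

signature at 0 (size 1, align 1) → ends 1
pad 7 to align 8 for n_entries
n_entries at 8 (size 8, align 8) → ends 16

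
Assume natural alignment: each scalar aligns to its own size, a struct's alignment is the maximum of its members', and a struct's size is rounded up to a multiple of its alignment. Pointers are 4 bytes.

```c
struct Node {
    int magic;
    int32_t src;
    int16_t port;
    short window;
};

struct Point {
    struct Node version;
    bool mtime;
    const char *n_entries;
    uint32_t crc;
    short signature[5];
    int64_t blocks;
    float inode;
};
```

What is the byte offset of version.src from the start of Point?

Node: @0: magic [4B, align 4] → 4; @4: src [4B, align 4] → 8; @8: port [2B, align 2] → 10; @10: window [2B, align 2] → 12; size 12, align 4
@0: version [12B, align 4] → 12
within Node: src at 4
0 + 4 = 4

4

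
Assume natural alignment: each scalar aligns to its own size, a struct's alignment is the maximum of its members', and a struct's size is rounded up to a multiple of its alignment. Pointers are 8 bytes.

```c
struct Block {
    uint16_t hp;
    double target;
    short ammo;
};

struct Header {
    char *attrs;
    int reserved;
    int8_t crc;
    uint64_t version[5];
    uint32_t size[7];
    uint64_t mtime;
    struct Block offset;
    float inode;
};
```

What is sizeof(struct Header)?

128 bytes

Block: hp at 0 (size 2, align 2) → ends 2; pad 6 to align 8 for target; target at 8 (size 8, align 8) → ends 16; ammo at 16 (size 2, align 2) → ends 18; tail pad 6 to reach multiple of 8; total 24 bytes, alignment 8
attrs at 0 (size 8, align 8) → ends 8
reserved at 8 (size 4, align 4) → ends 12
crc at 12 (size 1, align 1) → ends 13
pad 3 to align 8 for version
version at 16 (size 40, align 8) → ends 56
size at 56 (size 28, align 4) → ends 84
pad 4 to align 8 for mtime
mtime at 88 (size 8, align 8) → ends 96
offset at 96 (size 24, align 8) → ends 120
inode at 120 (size 4, align 4) → ends 124
tail pad 4 to reach multiple of 8
total 128 bytes, alignment 8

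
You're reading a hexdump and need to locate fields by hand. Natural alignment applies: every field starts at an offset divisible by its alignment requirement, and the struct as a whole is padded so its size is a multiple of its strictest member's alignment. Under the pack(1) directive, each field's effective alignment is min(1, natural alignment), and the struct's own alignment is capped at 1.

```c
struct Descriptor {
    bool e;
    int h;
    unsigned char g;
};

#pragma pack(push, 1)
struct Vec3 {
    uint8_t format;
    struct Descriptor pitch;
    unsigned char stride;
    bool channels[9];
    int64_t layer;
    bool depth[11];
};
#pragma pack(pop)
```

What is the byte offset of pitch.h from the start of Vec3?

5

Descriptor: 0..1  e  (1B, 1-aligned); 1..4  -- padding (3B); 4..8  h  (4B, 4-aligned); 8..9  g  (1B, 1-aligned); 9..12  -- tail padding (3B); sizeof = 12, alignof = 4
0..1  format  (1B, 1-aligned)
1..13  pitch  (12B, 1-aligned)
within Descriptor: h at 4
1 + 4 = 5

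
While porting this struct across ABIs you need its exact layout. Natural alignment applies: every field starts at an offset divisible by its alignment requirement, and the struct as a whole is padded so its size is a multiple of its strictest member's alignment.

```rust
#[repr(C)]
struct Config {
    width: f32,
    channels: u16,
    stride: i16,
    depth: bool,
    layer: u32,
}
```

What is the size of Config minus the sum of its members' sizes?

3

@0: width [4B, align 4] → 4
@4: channels [2B, align 2] → 6
@6: stride [2B, align 2] → 8
@8: depth [1B, align 1] → 9
+3 pad (align 4)
@12: layer [4B, align 4] → 16
size 16, align 4
data bytes 13, size 16 → padding 3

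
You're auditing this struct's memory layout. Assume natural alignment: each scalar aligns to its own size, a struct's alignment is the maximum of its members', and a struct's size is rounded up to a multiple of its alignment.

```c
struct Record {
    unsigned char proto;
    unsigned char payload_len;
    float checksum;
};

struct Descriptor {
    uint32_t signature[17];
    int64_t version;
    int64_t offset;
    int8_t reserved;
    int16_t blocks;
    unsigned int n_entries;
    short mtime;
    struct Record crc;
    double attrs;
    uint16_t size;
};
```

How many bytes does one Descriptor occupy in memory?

Record: @0: proto [1B, align 1] → 1; @1: payload_len [1B, align 1] → 2; +2 pad (align 4); @4: checksum [4B, align 4] → 8; size 8, align 4
@0: signature [68B, align 4] → 68
+4 pad (align 8)
@72: version [8B, align 8] → 80
@80: offset [8B, align 8] → 88
@88: reserved [1B, align 1] → 89
+1 pad (align 2)
@90: blocks [2B, align 2] → 92
@92: n_entries [4B, align 4] → 96
@96: mtime [2B, align 2] → 98
+2 pad (align 4)
@100: crc [8B, align 4] → 108
+4 pad (align 8)
@112: attrs [8B, align 8] → 120
@120: size [2B, align 2] → 122
+6 tail pad (align 8)
size 128, align 8

128 bytes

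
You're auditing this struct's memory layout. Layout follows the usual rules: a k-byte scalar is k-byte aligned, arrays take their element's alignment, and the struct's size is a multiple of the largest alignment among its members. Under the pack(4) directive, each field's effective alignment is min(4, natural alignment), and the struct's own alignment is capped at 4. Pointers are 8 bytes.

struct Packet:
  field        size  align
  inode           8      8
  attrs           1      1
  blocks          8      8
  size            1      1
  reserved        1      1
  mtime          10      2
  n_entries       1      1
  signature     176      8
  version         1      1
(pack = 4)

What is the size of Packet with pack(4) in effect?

inode at 0 (size 8, align 4) → ends 8
attrs at 8 (size 1, align 1) → ends 9
pad 3 to align 4 for blocks
blocks at 12 (size 8, align 4) → ends 20
size at 20 (size 1, align 1) → ends 21
reserved at 21 (size 1, align 1) → ends 22
mtime at 22 (size 10, align 2) → ends 32
n_entries at 32 (size 1, align 1) → ends 33
pad 3 to align 4 for signature
signature at 36 (size 176, align 4) → ends 212
version at 212 (size 1, align 1) → ends 213
tail pad 3 to reach multiple of 4
total 216 bytes, alignment 4

216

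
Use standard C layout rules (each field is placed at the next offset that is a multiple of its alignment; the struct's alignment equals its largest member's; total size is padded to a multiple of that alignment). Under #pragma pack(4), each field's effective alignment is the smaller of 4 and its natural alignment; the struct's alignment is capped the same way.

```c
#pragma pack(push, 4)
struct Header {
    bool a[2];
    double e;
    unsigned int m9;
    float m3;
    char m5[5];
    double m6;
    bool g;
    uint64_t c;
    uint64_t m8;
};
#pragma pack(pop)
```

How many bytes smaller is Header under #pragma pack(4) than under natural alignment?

8

natural layout:
  0..2  a  (2B, 1-aligned)
  2..8  -- padding (6B)
  8..16  e  (8B, 8-aligned)
  16..20  m9  (4B, 4-aligned)
  20..24  m3  (4B, 4-aligned)
  24..29  m5  (5B, 1-aligned)
  29..32  -- padding (3B)
  32..40  m6  (8B, 8-aligned)
  40..41  g  (1B, 1-aligned)
  41..48  -- padding (7B)
  48..56  c  (8B, 8-aligned)
  56..64  m8  (8B, 8-aligned)
  sizeof = 64, alignof = 8
packed(4) layout:
  0..2  a  (2B, 1-aligned)
  2..4  -- padding (2B)
  4..12  e  (8B, 4-aligned)
  12..16  m9  (4B, 4-aligned)
  16..20  m3  (4B, 4-aligned)
  20..25  m5  (5B, 1-aligned)
  25..28  -- padding (3B)
  28..36  m6  (8B, 4-aligned)
  36..37  g  (1B, 1-aligned)
  37..40  -- padding (3B)
  40..48  c  (8B, 4-aligned)
  48..56  m8  (8B, 4-aligned)
  sizeof = 56, alignof = 4
64 − 56 = 8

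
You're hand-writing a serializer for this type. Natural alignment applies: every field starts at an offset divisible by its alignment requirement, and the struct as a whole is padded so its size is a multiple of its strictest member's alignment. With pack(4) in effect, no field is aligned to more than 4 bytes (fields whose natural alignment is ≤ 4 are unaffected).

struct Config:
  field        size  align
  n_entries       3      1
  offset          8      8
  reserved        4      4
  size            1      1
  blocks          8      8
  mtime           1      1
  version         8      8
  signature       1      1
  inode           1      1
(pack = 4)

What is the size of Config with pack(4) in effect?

44

@0: n_entries [3B, align 1] → 3
+1 pad (align 4)
@4: offset [8B, align 4] → 12
@12: reserved [4B, align 4] → 16
@16: size [1B, align 1] → 17
+3 pad (align 4)
@20: blocks [8B, align 4] → 28
@28: mtime [1B, align 1] → 29
+3 pad (align 4)
@32: version [8B, align 4] → 40
@40: signature [1B, align 1] → 41
@41: inode [1B, align 1] → 42
+2 tail pad (align 4)
size 44, align 4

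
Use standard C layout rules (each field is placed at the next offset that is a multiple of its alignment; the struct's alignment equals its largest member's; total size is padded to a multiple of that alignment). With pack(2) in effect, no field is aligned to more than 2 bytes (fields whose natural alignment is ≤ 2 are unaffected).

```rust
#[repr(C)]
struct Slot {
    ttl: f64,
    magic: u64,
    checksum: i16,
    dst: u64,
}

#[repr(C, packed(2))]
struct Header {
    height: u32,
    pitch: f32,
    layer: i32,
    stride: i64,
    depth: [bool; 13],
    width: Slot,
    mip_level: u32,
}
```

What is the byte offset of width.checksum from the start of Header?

50

Slot: ttl at 0 (size 8, align 8) → ends 8; magic at 8 (size 8, align 8) → ends 16; checksum at 16 (size 2, align 2) → ends 18; pad 6 to align 8 for dst; dst at 24 (size 8, align 8) → ends 32; total 32 bytes, alignment 8
height at 0 (size 4, align 2) → ends 4
pitch at 4 (size 4, align 2) → ends 8
layer at 8 (size 4, align 2) → ends 12
stride at 12 (size 8, align 2) → ends 20
depth at 20 (size 13, align 1) → ends 33
pad 1 to align 2 for width
width at 34 (size 32, align 2) → ends 66
within Slot: checksum at 16
34 + 16 = 50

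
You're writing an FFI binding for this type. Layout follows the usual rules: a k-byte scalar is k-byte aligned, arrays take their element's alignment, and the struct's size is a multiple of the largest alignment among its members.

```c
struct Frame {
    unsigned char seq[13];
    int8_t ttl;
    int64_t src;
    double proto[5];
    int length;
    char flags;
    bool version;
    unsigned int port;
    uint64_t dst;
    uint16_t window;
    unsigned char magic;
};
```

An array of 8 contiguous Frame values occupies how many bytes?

seq at 0 (size 13, align 1) → ends 13
ttl at 13 (size 1, align 1) → ends 14
pad 2 to align 8 for src
src at 16 (size 8, align 8) → ends 24
proto at 24 (size 40, align 8) → ends 64
length at 64 (size 4, align 4) → ends 68
flags at 68 (size 1, align 1) → ends 69
version at 69 (size 1, align 1) → ends 70
pad 2 to align 4 for port
port at 72 (size 4, align 4) → ends 76
pad 4 to align 8 for dst
dst at 80 (size 8, align 8) → ends 88
window at 88 (size 2, align 2) → ends 90
magic at 90 (size 1, align 1) → ends 91
tail pad 5 to reach multiple of 8
total 96 bytes, alignment 8
array of 8: 8 × 96 = 768

768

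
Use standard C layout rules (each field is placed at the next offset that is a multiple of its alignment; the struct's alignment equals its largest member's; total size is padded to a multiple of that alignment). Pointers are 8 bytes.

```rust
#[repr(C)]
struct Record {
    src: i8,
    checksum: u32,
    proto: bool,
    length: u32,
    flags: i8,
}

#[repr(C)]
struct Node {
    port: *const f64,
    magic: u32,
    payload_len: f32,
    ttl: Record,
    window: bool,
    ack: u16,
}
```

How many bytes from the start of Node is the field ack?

Record: src at 0 (size 1, align 1) → ends 1; pad 3 to align 4 for checksum; checksum at 4 (size 4, align 4) → ends 8; proto at 8 (size 1, align 1) → ends 9; pad 3 to align 4 for length; length at 12 (size 4, align 4) → ends 16; flags at 16 (size 1, align 1) → ends 17; tail pad 3 to reach multiple of 4; total 20 bytes, alignment 4
port at 0 (size 8, align 8) → ends 8
magic at 8 (size 4, align 4) → ends 12
payload_len at 12 (size 4, align 4) → ends 16
ttl at 16 (size 20, align 4) → ends 36
window at 36 (size 1, align 1) → ends 37
pad 1 to align 2 for ack
ack at 38 (size 2, align 2) → ends 40

38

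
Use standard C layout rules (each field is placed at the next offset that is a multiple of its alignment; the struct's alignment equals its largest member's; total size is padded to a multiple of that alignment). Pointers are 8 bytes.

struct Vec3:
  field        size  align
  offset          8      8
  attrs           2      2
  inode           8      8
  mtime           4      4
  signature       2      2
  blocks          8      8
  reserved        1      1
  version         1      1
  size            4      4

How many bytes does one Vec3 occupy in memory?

48 bytes

0..8  offset  (8B, 8-aligned)
8..10  attrs  (2B, 2-aligned)
10..16  -- padding (6B)
16..24  inode  (8B, 8-aligned)
24..28  mtime  (4B, 4-aligned)
28..30  signature  (2B, 2-aligned)
30..32  -- padding (2B)
32..40  blocks  (8B, 8-aligned)
40..41  reserved  (1B, 1-aligned)
41..42  version  (1B, 1-aligned)
42..44  -- padding (2B)
44..48  size  (4B, 4-aligned)
sizeof = 48, alignof = 8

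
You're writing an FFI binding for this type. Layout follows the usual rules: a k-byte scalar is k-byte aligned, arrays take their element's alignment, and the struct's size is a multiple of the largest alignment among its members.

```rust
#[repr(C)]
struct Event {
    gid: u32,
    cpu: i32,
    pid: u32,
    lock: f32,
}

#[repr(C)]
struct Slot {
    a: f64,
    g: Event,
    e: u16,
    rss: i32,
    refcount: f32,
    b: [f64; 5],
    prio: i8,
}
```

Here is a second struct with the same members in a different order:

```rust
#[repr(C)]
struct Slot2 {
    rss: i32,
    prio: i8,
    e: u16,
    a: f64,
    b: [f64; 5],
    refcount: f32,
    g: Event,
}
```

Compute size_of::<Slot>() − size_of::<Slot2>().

8

Event: 0..4  gid  (4B, 4-aligned); 4..8  cpu  (4B, 4-aligned); 8..12  pid  (4B, 4-aligned); 12..16  lock  (4B, 4-aligned); sizeof = 16, alignof = 4
0..8  a  (8B, 8-aligned)
8..24  g  (16B, 4-aligned)
24..26  e  (2B, 2-aligned)
26..28  -- padding (2B)
28..32  rss  (4B, 4-aligned)
32..36  refcount  (4B, 4-aligned)
36..40  -- padding (4B)
40..80  b  (40B, 8-aligned)
80..81  prio  (1B, 1-aligned)
81..88  -- tail padding (7B)
sizeof = 88, alignof = 8
— Slot2 —
0..4  rss  (4B, 4-aligned)
4..5  prio  (1B, 1-aligned)
5..6  -- padding (1B)
6..8  e  (2B, 2-aligned)
8..16  a  (8B, 8-aligned)
16..56  b  (40B, 8-aligned)
56..60  refcount  (4B, 4-aligned)
60..76  g  (16B, 4-aligned)
76..80  -- tail padding (4B)
sizeof = 80, alignof = 8
88 − 80 = 8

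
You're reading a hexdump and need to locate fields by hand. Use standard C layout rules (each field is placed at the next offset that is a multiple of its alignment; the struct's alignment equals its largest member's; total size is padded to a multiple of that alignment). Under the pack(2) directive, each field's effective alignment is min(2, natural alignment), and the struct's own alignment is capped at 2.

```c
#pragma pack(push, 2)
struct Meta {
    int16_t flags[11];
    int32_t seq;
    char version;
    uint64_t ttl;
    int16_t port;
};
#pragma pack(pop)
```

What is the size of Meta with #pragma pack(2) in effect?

38

0..22  flags  (22B, 2-aligned)
22..26  seq  (4B, 2-aligned)
26..27  version  (1B, 1-aligned)
27..28  -- padding (1B)
28..36  ttl  (8B, 2-aligned)
36..38  port  (2B, 2-aligned)
sizeof = 38, alignof = 2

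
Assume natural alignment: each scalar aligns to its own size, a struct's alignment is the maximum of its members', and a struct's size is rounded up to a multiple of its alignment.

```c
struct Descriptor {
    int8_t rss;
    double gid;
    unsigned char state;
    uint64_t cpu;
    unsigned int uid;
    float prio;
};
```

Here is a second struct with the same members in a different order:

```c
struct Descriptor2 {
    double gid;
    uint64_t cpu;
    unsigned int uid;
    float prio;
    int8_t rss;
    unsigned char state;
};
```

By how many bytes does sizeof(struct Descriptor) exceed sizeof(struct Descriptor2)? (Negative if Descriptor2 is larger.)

@0: rss [1B, align 1] → 1
+7 pad (align 8)
@8: gid [8B, align 8] → 16
@16: state [1B, align 1] → 17
+7 pad (align 8)
@24: cpu [8B, align 8] → 32
@32: uid [4B, align 4] → 36
@36: prio [4B, align 4] → 40
size 40, align 8
— Descriptor2 —
@0: gid [8B, align 8] → 8
@8: cpu [8B, align 8] → 16
@16: uid [4B, align 4] → 20
@20: prio [4B, align 4] → 24
@24: rss [1B, align 1] → 25
@25: state [1B, align 1] → 26
+6 tail pad (align 8)
size 32, align 8
40 − 32 = 8

8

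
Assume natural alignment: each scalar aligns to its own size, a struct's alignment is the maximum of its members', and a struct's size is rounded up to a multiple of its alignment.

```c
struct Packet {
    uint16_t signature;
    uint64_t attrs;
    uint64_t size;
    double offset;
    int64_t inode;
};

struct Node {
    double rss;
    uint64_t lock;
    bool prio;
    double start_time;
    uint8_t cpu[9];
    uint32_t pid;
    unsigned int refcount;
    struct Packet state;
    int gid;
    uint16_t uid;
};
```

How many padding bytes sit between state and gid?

0

Packet: @0: signature [2B, align 2] → 2; +6 pad (align 8); @8: attrs [8B, align 8] → 16; @16: size [8B, align 8] → 24; @24: offset [8B, align 8] → 32; @32: inode [8B, align 8] → 40; size 40, align 8
@0: rss [8B, align 8] → 8
@8: lock [8B, align 8] → 16
@16: prio [1B, align 1] → 17
+7 pad (align 8)
@24: start_time [8B, align 8] → 32
@32: cpu [9B, align 1] → 41
+3 pad (align 4)
@44: pid [4B, align 4] → 48
@48: refcount [4B, align 4] → 52
+4 pad (align 8)
@56: state [40B, align 8] → 96
@96: gid [4B, align 4] → 100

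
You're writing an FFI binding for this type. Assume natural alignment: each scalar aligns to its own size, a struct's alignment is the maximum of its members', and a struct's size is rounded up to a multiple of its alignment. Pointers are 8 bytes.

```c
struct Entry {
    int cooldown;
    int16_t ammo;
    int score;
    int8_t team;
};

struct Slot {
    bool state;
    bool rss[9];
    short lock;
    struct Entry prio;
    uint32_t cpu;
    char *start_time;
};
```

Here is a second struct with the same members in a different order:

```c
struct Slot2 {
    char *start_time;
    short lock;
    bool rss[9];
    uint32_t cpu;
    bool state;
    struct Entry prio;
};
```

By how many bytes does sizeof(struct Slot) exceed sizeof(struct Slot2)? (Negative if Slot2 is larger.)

-8

Entry: 0..4  cooldown  (4B, 4-aligned); 4..6  ammo  (2B, 2-aligned); 6..8  -- padding (2B); 8..12  score  (4B, 4-aligned); 12..13  team  (1B, 1-aligned); 13..16  -- tail padding (3B); sizeof = 16, alignof = 4
0..1  state  (1B, 1-aligned)
1..10  rss  (9B, 1-aligned)
10..12  lock  (2B, 2-aligned)
12..28  prio  (16B, 4-aligned)
28..32  cpu  (4B, 4-aligned)
32..40  start_time  (8B, 8-aligned)
sizeof = 40, alignof = 8
— Slot2 —
0..8  start_time  (8B, 8-aligned)
8..10  lock  (2B, 2-aligned)
10..19  rss  (9B, 1-aligned)
19..20  -- padding (1B)
20..24  cpu  (4B, 4-aligned)
24..25  state  (1B, 1-aligned)
25..28  -- padding (3B)
28..44  prio  (16B, 4-aligned)
44..48  -- tail padding (4B)
sizeof = 48, alignof = 8
40 − 48 = -8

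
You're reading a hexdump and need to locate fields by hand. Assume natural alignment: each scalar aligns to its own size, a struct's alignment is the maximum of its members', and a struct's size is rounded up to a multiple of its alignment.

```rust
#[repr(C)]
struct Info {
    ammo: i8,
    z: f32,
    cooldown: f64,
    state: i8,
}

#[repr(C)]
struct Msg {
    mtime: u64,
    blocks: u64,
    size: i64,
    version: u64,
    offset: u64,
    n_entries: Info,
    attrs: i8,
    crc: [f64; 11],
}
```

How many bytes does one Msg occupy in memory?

Info: @0: ammo [1B, align 1] → 1; +3 pad (align 4); @4: z [4B, align 4] → 8; @8: cooldown [8B, align 8] → 16; @16: state [1B, align 1] → 17; +7 tail pad (align 8); size 24, align 8
@0: mtime [8B, align 8] → 8
@8: blocks [8B, align 8] → 16
@16: size [8B, align 8] → 24
@24: version [8B, align 8] → 32
@32: offset [8B, align 8] → 40
@40: n_entries [24B, align 8] → 64
@64: attrs [1B, align 1] → 65
+7 pad (align 8)
@72: crc [88B, align 8] → 160
size 160, align 8

160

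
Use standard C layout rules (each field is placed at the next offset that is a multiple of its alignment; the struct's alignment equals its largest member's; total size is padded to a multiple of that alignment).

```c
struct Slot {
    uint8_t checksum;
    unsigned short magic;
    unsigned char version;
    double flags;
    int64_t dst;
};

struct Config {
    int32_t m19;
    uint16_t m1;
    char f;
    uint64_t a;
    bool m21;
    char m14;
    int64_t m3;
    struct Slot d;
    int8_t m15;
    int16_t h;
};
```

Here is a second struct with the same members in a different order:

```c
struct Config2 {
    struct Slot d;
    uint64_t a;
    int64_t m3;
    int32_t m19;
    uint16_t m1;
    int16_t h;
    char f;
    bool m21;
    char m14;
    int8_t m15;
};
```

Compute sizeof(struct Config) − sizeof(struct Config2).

8

Slot: checksum at 0 (size 1, align 1) → ends 1; pad 1 to align 2 for magic; magic at 2 (size 2, align 2) → ends 4; version at 4 (size 1, align 1) → ends 5; pad 3 to align 8 for flags; flags at 8 (size 8, align 8) → ends 16; dst at 16 (size 8, align 8) → ends 24; total 24 bytes, alignment 8
m19 at 0 (size 4, align 4) → ends 4
m1 at 4 (size 2, align 2) → ends 6
f at 6 (size 1, align 1) → ends 7
pad 1 to align 8 for a
a at 8 (size 8, align 8) → ends 16
m21 at 16 (size 1, align 1) → ends 17
m14 at 17 (size 1, align 1) → ends 18
pad 6 to align 8 for m3
m3 at 24 (size 8, align 8) → ends 32
d at 32 (size 24, align 8) → ends 56
m15 at 56 (size 1, align 1) → ends 57
pad 1 to align 2 for h
h at 58 (size 2, align 2) → ends 60
tail pad 4 to reach multiple of 8
total 64 bytes, alignment 8
— Config2 —
d at 0 (size 24, align 8) → ends 24
a at 24 (size 8, align 8) → ends 32
m3 at 32 (size 8, align 8) → ends 40
m19 at 40 (size 4, align 4) → ends 44
m1 at 44 (size 2, align 2) → ends 46
h at 46 (size 2, align 2) → ends 48
f at 48 (size 1, align 1) → ends 49
m21 at 49 (size 1, align 1) → ends 50
m14 at 50 (size 1, align 1) → ends 51
m15 at 51 (size 1, align 1) → ends 52
tail pad 4 to reach multiple of 8
total 56 bytes, alignment 8
64 − 56 = 8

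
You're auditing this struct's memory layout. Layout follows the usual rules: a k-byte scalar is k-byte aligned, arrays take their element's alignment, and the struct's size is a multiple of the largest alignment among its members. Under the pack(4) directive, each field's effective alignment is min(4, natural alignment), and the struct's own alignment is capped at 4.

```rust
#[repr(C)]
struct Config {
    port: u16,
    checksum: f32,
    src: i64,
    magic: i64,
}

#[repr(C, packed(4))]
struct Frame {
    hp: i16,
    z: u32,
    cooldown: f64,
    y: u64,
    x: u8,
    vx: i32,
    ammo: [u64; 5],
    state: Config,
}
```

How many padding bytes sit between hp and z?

2

Config: port at 0 (size 2, align 2) → ends 2; pad 2 to align 4 for checksum; checksum at 4 (size 4, align 4) → ends 8; src at 8 (size 8, align 8) → ends 16; magic at 16 (size 8, align 8) → ends 24; total 24 bytes, alignment 8
hp at 0 (size 2, align 2) → ends 2
pad 2 to align 4 for z
z at 4 (size 4, align 4) → ends 8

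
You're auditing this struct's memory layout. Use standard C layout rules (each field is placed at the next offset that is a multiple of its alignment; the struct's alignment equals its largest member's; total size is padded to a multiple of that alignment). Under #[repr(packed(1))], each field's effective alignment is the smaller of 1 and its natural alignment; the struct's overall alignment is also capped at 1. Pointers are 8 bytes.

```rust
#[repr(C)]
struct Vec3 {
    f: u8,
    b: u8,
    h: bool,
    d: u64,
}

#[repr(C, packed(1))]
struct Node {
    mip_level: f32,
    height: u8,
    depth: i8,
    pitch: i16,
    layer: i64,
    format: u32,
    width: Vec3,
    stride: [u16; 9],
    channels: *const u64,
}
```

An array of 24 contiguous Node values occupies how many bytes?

Vec3: @0: f [1B, align 1] → 1; @1: b [1B, align 1] → 2; @2: h [1B, align 1] → 3; +5 pad (align 8); @8: d [8B, align 8] → 16; size 16, align 8
@0: mip_level [4B, align 1] → 4
@4: height [1B, align 1] → 5
@5: depth [1B, align 1] → 6
@6: pitch [2B, align 1] → 8
@8: layer [8B, align 1] → 16
@16: format [4B, align 1] → 20
@20: width [16B, align 1] → 36
@36: stride [18B, align 1] → 54
@54: channels [8B, align 1] → 62
size 62, align 1
array of 24: 24 × 62 = 1488

1488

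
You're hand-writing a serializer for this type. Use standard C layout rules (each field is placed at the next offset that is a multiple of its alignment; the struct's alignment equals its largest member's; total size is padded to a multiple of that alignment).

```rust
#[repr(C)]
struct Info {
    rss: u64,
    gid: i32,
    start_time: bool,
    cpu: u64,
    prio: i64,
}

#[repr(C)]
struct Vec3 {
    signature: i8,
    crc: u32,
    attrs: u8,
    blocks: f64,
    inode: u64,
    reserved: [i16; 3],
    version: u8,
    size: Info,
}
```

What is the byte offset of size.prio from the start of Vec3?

Info: @0: rss [8B, align 8] → 8; @8: gid [4B, align 4] → 12; @12: start_time [1B, align 1] → 13; +3 pad (align 8); @16: cpu [8B, align 8] → 24; @24: prio [8B, align 8] → 32; size 32, align 8
@0: signature [1B, align 1] → 1
+3 pad (align 4)
@4: crc [4B, align 4] → 8
@8: attrs [1B, align 1] → 9
+7 pad (align 8)
@16: blocks [8B, align 8] → 24
@24: inode [8B, align 8] → 32
@32: reserved [6B, align 2] → 38
@38: version [1B, align 1] → 39
+1 pad (align 8)
@40: size [32B, align 8] → 72
within Info: prio at 24
40 + 24 = 64

64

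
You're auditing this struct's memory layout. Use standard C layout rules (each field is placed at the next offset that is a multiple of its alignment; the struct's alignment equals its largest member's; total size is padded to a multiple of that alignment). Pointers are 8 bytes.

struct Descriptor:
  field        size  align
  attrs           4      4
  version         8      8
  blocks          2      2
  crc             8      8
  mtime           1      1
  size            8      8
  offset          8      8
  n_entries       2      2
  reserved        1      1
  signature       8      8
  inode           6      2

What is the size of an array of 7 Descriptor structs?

560

@0: attrs [4B, align 4] → 4
+4 pad (align 8)
@8: version [8B, align 8] → 16
@16: blocks [2B, align 2] → 18
+6 pad (align 8)
@24: crc [8B, align 8] → 32
@32: mtime [1B, align 1] → 33
+7 pad (align 8)
@40: size [8B, align 8] → 48
@48: offset [8B, align 8] → 56
@56: n_entries [2B, align 2] → 58
@58: reserved [1B, align 1] → 59
+5 pad (align 8)
@64: signature [8B, align 8] → 72
@72: inode [6B, align 2] → 78
+2 tail pad (align 8)
size 80, align 8
array of 7: 7 × 80 = 560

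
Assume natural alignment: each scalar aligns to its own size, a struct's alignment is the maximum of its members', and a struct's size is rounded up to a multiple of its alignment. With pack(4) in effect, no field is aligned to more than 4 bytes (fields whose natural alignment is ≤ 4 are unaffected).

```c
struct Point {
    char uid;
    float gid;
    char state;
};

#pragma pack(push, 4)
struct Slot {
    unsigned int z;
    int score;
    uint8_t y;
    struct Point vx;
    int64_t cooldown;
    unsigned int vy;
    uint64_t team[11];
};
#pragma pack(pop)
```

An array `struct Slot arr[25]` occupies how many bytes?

Point: 0..1  uid  (1B, 1-aligned); 1..4  -- padding (3B); 4..8  gid  (4B, 4-aligned); 8..9  state  (1B, 1-aligned); 9..12  -- tail padding (3B); sizeof = 12, alignof = 4
0..4  z  (4B, 4-aligned)
4..8  score  (4B, 4-aligned)
8..9  y  (1B, 1-aligned)
9..12  -- padding (3B)
12..24  vx  (12B, 4-aligned)
24..32  cooldown  (8B, 4-aligned)
32..36  vy  (4B, 4-aligned)
36..124  team  (88B, 4-aligned)
sizeof = 124, alignof = 4
array of 25: 25 × 124 = 3100

3100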